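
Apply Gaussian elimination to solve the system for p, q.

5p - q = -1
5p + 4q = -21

Forward elimination on [A|b]:
R2 <- R2 - (1)*R1:  [   0    5  -20 ]
Row echelon form:
[ 5  -1  |   -1 ]
[ 0   5  |  -20 ]
Back-substitution:
q = (-20) / 5 = -4
p = (-1 - (-1)*(-4)) / 5 = -1

(-1, -4)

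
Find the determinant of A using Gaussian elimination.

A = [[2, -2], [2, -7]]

det(A) = -10

Forward elimination:
R2 <- R2 - (1)*R1:  [  0  -5 ]
Upper-triangular form:
[ 2  -2 ]
[ 0  -5 ]
det(A) = (-1)^0 * (2) * (-5) = -10  (0 row swaps -> sign +1)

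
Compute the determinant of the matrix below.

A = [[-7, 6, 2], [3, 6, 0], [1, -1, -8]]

det(A) = 462

Forward elimination:
R2 <- R2 - (-3/7)*R1:  [    0  60/7   6/7 ]
R3 <- R3 - (-1/7)*R1:  [     0   -1/7  -54/7 ]
R3 <- R3 - (-1/60)*R2:  [      0       0  -77/10 ]
Upper-triangular form:
[ -7     6       2 ]
[  0  60/7     6/7 ]
[  0     0  -77/10 ]
det(A) = (-1)^0 * (-7) * (60/7) * (-77/10) = 462  (0 row swaps -> sign +1)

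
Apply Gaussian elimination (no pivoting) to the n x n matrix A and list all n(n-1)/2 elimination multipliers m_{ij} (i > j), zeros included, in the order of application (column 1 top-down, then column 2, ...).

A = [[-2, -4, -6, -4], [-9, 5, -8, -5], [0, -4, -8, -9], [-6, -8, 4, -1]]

Forward elimination:
R2 <- R2 - (9/2)*R1:  [  0  23  19  13 ]
R3: entry in column 1 is already 0 -> m_{31} = 0 (no row operation needed)
R4 <- R4 - (3)*R1:  [  0   4  22  11 ]
R3 <- R3 - (-4/23)*R2:  [       0        0  -108/23  -155/23 ]
R4 <- R4 - (4/23)*R2:  [      0       0  430/23  201/23 ]
R4 <- R4 - (-215/54)*R3:  [       0        0        0  -977/54 ]
Multipliers (in order of application): m_{21} = 9/2, m_{31} = 0, m_{41} = 3, m_{32} = -4/23, m_{42} = 4/23, m_{43} = -215/54

multipliers: 9/2, 0, 3, -4/23, 4/23, -215/54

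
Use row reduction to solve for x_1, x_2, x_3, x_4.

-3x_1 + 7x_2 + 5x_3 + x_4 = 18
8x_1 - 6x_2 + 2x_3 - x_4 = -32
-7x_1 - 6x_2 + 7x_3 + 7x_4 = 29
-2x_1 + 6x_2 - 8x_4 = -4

Forward elimination on [A|b]:
R2 <- R2 - (-8/3)*R1:  [    0  38/3  46/3   5/3    16 ]
R3 <- R3 - (7/3)*R1:  [     0  -67/3  -14/3   14/3    -13 ]
R4 <- R4 - (2/3)*R1:  [     0    4/3  -10/3  -26/3    -16 ]
R3 <- R3 - (-67/38)*R2:  [      0       0  425/19  289/38  289/19 ]
R4 <- R4 - (2/19)*R2:  [       0        0   -94/19  -168/19  -336/19 ]
R4 <- R4 - (-94/425)*R3:  [       0        0        0  -179/25  -358/25 ]
Row echelon form:
[ -3     7       5        1  |       18 ]
[  0  38/3    46/3      5/3  |       16 ]
[  0     0  425/19   289/38  |   289/19 ]
[  0     0       0  -179/25  |  -358/25 ]
Back-substitution:
x_4 = (-358/25) / (-179/25) = 2
x_3 = (289/19 - (289/38)*(2)) / (425/19) = 0
x_2 = (16 - (46/3)*(0) - (5/3)*(2)) / (38/3) = 1
x_1 = (18 - (7)*(1) - (5)*(0) - (1)*(2)) / -3 = -3

(-3, 1, 0, 2)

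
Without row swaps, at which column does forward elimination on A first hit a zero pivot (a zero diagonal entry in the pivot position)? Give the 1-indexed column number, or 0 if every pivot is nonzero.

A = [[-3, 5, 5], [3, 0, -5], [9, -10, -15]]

first zero-pivot column = 3

Naive forward elimination:
R2 <- R2 - (-1)*R1:  [ 0  5  0 ]
R3 <- R3 - (-3)*R1:  [ 0  5  0 ]
R3 <- R3 - (1)*R2:  [ 0  0  0 ]
Matrix at this point:
[ -3  5  5 ]
[  0  5  0 ]
[  0  0  0 ]
Pivot entry (3,3) in the last row is zero and there are no rows below to swap with -> zero pivot in column 3 (A is singular).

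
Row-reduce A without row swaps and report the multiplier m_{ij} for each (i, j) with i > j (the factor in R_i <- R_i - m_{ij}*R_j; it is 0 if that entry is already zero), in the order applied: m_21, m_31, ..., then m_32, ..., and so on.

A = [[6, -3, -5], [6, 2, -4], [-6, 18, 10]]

Forward elimination:
R2 <- R2 - (1)*R1:  [ 0  5  1 ]
R3 <- R3 - (-1)*R1:  [  0  15   5 ]
R3 <- R3 - (3)*R2:  [ 0  0  2 ]
Multipliers (in order of application): m_{21} = 1, m_{31} = -1, m_{32} = 3

multipliers: 1, -1, 3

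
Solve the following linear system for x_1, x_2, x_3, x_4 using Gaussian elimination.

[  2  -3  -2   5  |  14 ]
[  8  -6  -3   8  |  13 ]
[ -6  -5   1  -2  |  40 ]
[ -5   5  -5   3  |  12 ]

Forward elimination on [A|b]:
R2 <- R2 - (4)*R1:  [   0    6    5  -12  -43 ]
R3 <- R3 - (-3)*R1:  [   0  -14   -5   13   82 ]
R4 <- R4 - (-5/2)*R1:  [    0  -5/2   -10  31/2    47 ]
R3 <- R3 - (-7/3)*R2:  [     0      0   20/3    -15  -55/3 ]
R4 <- R4 - (-5/12)*R2:  [      0       0  -95/12    21/2  349/12 ]
R4 <- R4 - (-19/16)*R3:  [       0        0        0  -117/16   117/16 ]
Row echelon form:
[ 2  -3    -2        5  |      14 ]
[ 0   6     5      -12  |     -43 ]
[ 0   0  20/3      -15  |   -55/3 ]
[ 0   0     0  -117/16  |  117/16 ]
Back-substitution:
x_4 = (117/16) / (-117/16) = -1
x_3 = (-55/3 - (-15)*(-1)) / (20/3) = -5
x_2 = (-43 - (5)*(-5) - (-12)*(-1)) / 6 = -5
x_1 = (14 - (-3)*(-5) - (-2)*(-5) - (5)*(-1)) / 2 = -3

(-3, -5, -5, -1)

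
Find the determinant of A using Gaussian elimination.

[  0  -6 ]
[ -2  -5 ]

det(A) = -12

Forward elimination:
R1 <-> R2   (pivot in column 1 was zero)
[ -2  -5 ]
[  0  -6 ]
Upper-triangular form:
[ -2  -5 ]
[  0  -6 ]
det(A) = (-1)^1 * (-2) * (-6) = -12  (1 row swap -> sign -1)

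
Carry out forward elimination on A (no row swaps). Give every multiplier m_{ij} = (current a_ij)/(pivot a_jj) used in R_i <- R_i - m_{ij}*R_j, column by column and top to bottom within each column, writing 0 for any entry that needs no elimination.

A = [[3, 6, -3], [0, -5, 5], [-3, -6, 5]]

Forward elimination:
R2: entry in column 1 is already 0 -> m_{21} = 0 (no row operation needed)
R3 <- R3 - (-1)*R1:  [ 0  0  2 ]
R3: entry in column 2 is already 0 -> m_{32} = 0 (no row operation needed)
Multipliers (in order of application): m_{21} = 0, m_{31} = -1, m_{32} = 0

multipliers: 0, -1, 0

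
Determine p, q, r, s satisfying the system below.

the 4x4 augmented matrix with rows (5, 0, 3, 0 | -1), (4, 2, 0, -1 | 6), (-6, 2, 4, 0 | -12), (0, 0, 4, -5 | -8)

Forward elimination on [A|b]:
R2 <- R2 - (4/5)*R1:  [     0      2  -12/5     -1   34/5 ]
R3 <- R3 - (-6/5)*R1:  [     0      2   38/5      0  -66/5 ]
R3 <- R3 - (1)*R2:  [   0    0   10    1  -20 ]
R4 <- R4 - (2/5)*R3:  [     0      0      0  -27/5      0 ]
Row echelon form:
[ 5  0      3      0  |    -1 ]
[ 0  2  -12/5     -1  |  34/5 ]
[ 0  0     10      1  |   -20 ]
[ 0  0      0  -27/5  |     0 ]
Back-substitution:
s = (0) / (-27/5) = 0
r = (-20 - (1)*(0)) / 10 = -2
q = (34/5 - (-12/5)*(-2) - (-1)*(0)) / 2 = 1
p = (-1 - (3)*(-2)) / 5 = 1

(1, 1, -2, 0)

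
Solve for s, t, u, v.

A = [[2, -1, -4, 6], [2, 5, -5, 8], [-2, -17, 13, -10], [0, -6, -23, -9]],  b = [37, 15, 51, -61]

Forward elimination on [A|b]:
R2 <- R2 - (1)*R1:  [   0    6   -1    2  -22 ]
R3 <- R3 - (-1)*R1:  [   0  -18    9   -4   88 ]
R3 <- R3 - (-3)*R2:  [  0   0   6   2  22 ]
R4 <- R4 - (-1)*R2:  [   0    0  -24   -7  -83 ]
R4 <- R4 - (-4)*R3:  [ 0  0  0  1  5 ]
Row echelon form:
[ 2  -1  -4  6  |   37 ]
[ 0   6  -1  2  |  -22 ]
[ 0   0   6  2  |   22 ]
[ 0   0   0  1  |    5 ]
Back-substitution:
v = (5) / 1 = 5
u = (22 - (2)*(5)) / 6 = 2
t = (-22 - (-1)*(2) - (2)*(5)) / 6 = -5
s = (37 - (-1)*(-5) - (-4)*(2) - (6)*(5)) / 2 = 5

(5, -5, 2, 5)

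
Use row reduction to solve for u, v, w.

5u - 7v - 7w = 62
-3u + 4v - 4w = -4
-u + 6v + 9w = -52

(4, -2, -4)

Forward elimination on [A|b]:
R2 <- R2 - (-3/5)*R1:  [     0   -1/5  -41/5  166/5 ]
R3 <- R3 - (-1/5)*R1:  [      0    23/5    38/5  -198/5 ]
R3 <- R3 - (-23)*R2:  [    0     0  -181   724 ]
Row echelon form:
[ 5    -7     -7  |     62 ]
[ 0  -1/5  -41/5  |  166/5 ]
[ 0     0   -181  |    724 ]
Back-substitution:
w = (724) / -181 = -4
v = (166/5 - (-41/5)*(-4)) / (-1/5) = -2
u = (62 - (-7)*(-2) - (-7)*(-4)) / 5 = 4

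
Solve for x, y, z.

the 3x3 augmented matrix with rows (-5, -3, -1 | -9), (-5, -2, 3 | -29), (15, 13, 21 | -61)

Forward elimination on [A|b]:
R2 <- R2 - (1)*R1:  [   0    1    4  -20 ]
R3 <- R3 - (-3)*R1:  [   0    4   18  -88 ]
R3 <- R3 - (4)*R2:  [  0   0   2  -8 ]
Row echelon form:
[ -5  -3  -1  |   -9 ]
[  0   1   4  |  -20 ]
[  0   0   2  |   -8 ]
Back-substitution:
z = (-8) / 2 = -4
y = (-20 - (4)*(-4)) / 1 = -4
x = (-9 - (-3)*(-4) - (-1)*(-4)) / -5 = 5

(5, -4, -4)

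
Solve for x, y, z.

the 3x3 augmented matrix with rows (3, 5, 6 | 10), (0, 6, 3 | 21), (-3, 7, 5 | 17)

Forward elimination on [A|b]:
R3 <- R3 - (-1)*R1:  [  0  12  11  27 ]
R3 <- R3 - (2)*R2:  [   0    0    5  -15 ]
Row echelon form:
[ 3  5  6  |   10 ]
[ 0  6  3  |   21 ]
[ 0  0  5  |  -15 ]
Back-substitution:
z = (-15) / 5 = -3
y = (21 - (3)*(-3)) / 6 = 5
x = (10 - (5)*(5) - (6)*(-3)) / 3 = 1

(1, 5, -3)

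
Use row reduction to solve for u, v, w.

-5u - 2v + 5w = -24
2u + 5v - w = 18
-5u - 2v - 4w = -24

(4, 2, 0)

Forward elimination on [A|b]:
R2 <- R2 - (-2/5)*R1:  [    0  21/5     1  42/5 ]
R3 <- R3 - (1)*R1:  [  0   0  -9   0 ]
Row echelon form:
[ -5    -2   5  |   -24 ]
[  0  21/5   1  |  42/5 ]
[  0     0  -9  |     0 ]
Back-substitution:
w = (0) / -9 = 0
v = (42/5 - (1)*(0)) / (21/5) = 2
u = (-24 - (-2)*(2) - (5)*(0)) / -5 = 4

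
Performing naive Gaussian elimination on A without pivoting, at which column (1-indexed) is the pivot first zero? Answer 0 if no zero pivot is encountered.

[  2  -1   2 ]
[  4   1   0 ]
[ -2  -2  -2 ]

first zero-pivot column = 0

Naive forward elimination:
R2 <- R2 - (2)*R1:  [  0   3  -4 ]
R3 <- R3 - (-1)*R1:  [  0  -3   0 ]
R3 <- R3 - (-1)*R2:  [  0   0  -4 ]
All pivots nonzero; naive elimination completes without hitting a zero pivot.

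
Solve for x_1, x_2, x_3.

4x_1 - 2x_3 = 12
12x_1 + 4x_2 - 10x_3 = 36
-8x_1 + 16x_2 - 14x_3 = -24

Forward elimination on [A|b]:
R2 <- R2 - (3)*R1:  [  0   4  -4   0 ]
R3 <- R3 - (-2)*R1:  [   0   16  -18    0 ]
R3 <- R3 - (4)*R2:  [  0   0  -2   0 ]
Row echelon form:
[ 4  0  -2  |  12 ]
[ 0  4  -4  |   0 ]
[ 0  0  -2  |   0 ]
Back-substitution:
x_3 = (0) / -2 = 0
x_2 = (0 - (-4)*(0)) / 4 = 0
x_1 = (12 - (-2)*(0)) / 4 = 3

(3, 0, 0)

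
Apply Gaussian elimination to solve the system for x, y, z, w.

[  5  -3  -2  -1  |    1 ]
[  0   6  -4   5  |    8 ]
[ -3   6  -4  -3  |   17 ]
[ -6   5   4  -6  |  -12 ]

Forward elimination on [A|b]:
R3 <- R3 - (-3/5)*R1:  [     0   21/5  -26/5  -18/5   88/5 ]
R4 <- R4 - (-6/5)*R1:  [     0    7/5    8/5  -36/5  -54/5 ]
R3 <- R3 - (7/10)*R2:  [      0       0   -12/5  -71/10      12 ]
R4 <- R4 - (7/30)*R2:  [       0        0    38/15  -251/30    -38/3 ]
R4 <- R4 - (-19/18)*R3:  [       0        0        0  -571/36        0 ]
Row echelon form:
[ 5  -3     -2       -1  |   1 ]
[ 0   6     -4        5  |   8 ]
[ 0   0  -12/5   -71/10  |  12 ]
[ 0   0      0  -571/36  |   0 ]
Back-substitution:
w = (0) / (-571/36) = 0
z = (12 - (-71/10)*(0)) / (-12/5) = -5
y = (8 - (-4)*(-5) - (5)*(0)) / 6 = -2
x = (1 - (-3)*(-2) - (-2)*(-5) - (-1)*(0)) / 5 = -3

(-3, -2, -5, 0)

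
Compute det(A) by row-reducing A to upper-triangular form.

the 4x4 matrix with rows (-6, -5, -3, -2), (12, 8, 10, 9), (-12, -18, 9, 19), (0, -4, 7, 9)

Forward elimination:
R2 <- R2 - (-2)*R1:  [  0  -2   4   5 ]
R3 <- R3 - (2)*R1:  [  0  -8  15  23 ]
R3 <- R3 - (4)*R2:  [  0   0  -1   3 ]
R4 <- R4 - (2)*R2:  [  0   0  -1  -1 ]
R4 <- R4 - (1)*R3:  [  0   0   0  -4 ]
Upper-triangular form:
[ -6  -5  -3  -2 ]
[  0  -2   4   5 ]
[  0   0  -1   3 ]
[  0   0   0  -4 ]
det(A) = (-1)^0 * (-6) * (-2) * (-1) * (-4) = 48  (0 row swaps -> sign +1)

det(A) = 48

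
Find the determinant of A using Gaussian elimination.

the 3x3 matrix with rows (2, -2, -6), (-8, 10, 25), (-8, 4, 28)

Forward elimination:
R2 <- R2 - (-4)*R1:  [ 0  2  1 ]
R3 <- R3 - (-4)*R1:  [  0  -4   4 ]
R3 <- R3 - (-2)*R2:  [ 0  0  6 ]
Upper-triangular form:
[ 2  -2  -6 ]
[ 0   2   1 ]
[ 0   0   6 ]
det(A) = (-1)^0 * (2) * (2) * (6) = 24  (0 row swaps -> sign +1)

det(A) = 24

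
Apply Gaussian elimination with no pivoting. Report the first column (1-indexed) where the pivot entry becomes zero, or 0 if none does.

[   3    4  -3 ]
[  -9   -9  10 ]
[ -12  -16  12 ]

first zero-pivot column = 3

Naive forward elimination:
R2 <- R2 - (-3)*R1:  [ 0  3  1 ]
R3 <- R3 - (-4)*R1:  [ 0  0  0 ]
Matrix at this point:
[ 3  4  -3 ]
[ 0  3   1 ]
[ 0  0   0 ]
Pivot entry (3,3) in the last row is zero and there are no rows below to swap with -> zero pivot in column 3 (A is singular).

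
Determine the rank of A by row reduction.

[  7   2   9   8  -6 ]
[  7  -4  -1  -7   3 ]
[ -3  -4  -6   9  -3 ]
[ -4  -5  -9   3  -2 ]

Row reduction:
R2 <- R2 - (1)*R1:  [   0   -6  -10  -15    9 ]
R3 <- R3 - (-3/7)*R1:  [     0  -22/7  -15/7   87/7  -39/7 ]
R4 <- R4 - (-4/7)*R1:  [     0  -27/7  -27/7   53/7  -38/7 ]
R3 <- R3 - (11/21)*R2:  [     0      0  65/21  142/7  -72/7 ]
R4 <- R4 - (9/14)*R2:  [       0        0     18/7   241/14  -157/14 ]
R4 <- R4 - (54/65)*R3:  [        0         0         0    47/130  -347/130 ]
Row echelon form:
[ 7   2      9       8        -6 ]
[ 0  -6    -10     -15         9 ]
[ 0   0  65/21   142/7     -72/7 ]
[ 0   0      0  47/130  -347/130 ]
Nonzero rows / pivot columns: 4

rank(A) = 4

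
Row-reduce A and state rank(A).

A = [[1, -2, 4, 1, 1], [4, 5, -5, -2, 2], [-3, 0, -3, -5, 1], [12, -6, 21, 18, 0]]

rank(A) = 3

Row reduction:
R2 <- R2 - (4)*R1:  [   0   13  -21   -6   -2 ]
R3 <- R3 - (-3)*R1:  [  0  -6   9  -2   4 ]
R4 <- R4 - (12)*R1:  [   0   18  -27    6  -12 ]
R3 <- R3 - (-6/13)*R2:  [      0       0   -9/13  -62/13   40/13 ]
R4 <- R4 - (18/13)*R2:  [       0        0    27/13   186/13  -120/13 ]
R4 <- R4 - (-3)*R3:  [ 0  0  0  0  0 ]
Row echelon form:
[ 1  -2      4       1      1 ]
[ 0  13    -21      -6     -2 ]
[ 0   0  -9/13  -62/13  40/13 ]
[ 0   0      0       0      0 ]
Nonzero rows / pivot columns: 3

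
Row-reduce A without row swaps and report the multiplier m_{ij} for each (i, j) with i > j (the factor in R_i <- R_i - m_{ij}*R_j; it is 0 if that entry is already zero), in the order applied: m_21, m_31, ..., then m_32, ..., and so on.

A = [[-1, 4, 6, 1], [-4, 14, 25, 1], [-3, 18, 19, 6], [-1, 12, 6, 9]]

multipliers: 4, 3, 1, -3, -4, 1

Forward elimination:
R2 <- R2 - (4)*R1:  [  0  -2   1  -3 ]
R3 <- R3 - (3)*R1:  [ 0  6  1  3 ]
R4 <- R4 - (1)*R1:  [ 0  8  0  8 ]
R3 <- R3 - (-3)*R2:  [  0   0   4  -6 ]
R4 <- R4 - (-4)*R2:  [  0   0   4  -4 ]
R4 <- R4 - (1)*R3:  [ 0  0  0  2 ]
Multipliers (in order of application): m_{21} = 4, m_{31} = 3, m_{41} = 1, m_{32} = -3, m_{42} = -4, m_{43} = 1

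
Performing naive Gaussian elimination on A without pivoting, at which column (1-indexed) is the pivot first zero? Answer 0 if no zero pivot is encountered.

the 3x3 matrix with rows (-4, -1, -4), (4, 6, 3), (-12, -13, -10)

Naive forward elimination:
R2 <- R2 - (-1)*R1:  [  0   5  -1 ]
R3 <- R3 - (3)*R1:  [   0  -10    2 ]
R3 <- R3 - (-2)*R2:  [ 0  0  0 ]
Matrix at this point:
[ -4  -1  -4 ]
[  0   5  -1 ]
[  0   0   0 ]
Pivot entry (3,3) in the last row is zero and there are no rows below to swap with -> zero pivot in column 3 (A is singular).

first zero-pivot column = 3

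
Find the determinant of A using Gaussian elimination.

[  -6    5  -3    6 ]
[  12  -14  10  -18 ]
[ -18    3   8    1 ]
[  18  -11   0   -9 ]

det(A) = 480

Forward elimination:
R2 <- R2 - (-2)*R1:  [  0  -4   4  -6 ]
R3 <- R3 - (3)*R1:  [   0  -12   17  -17 ]
R4 <- R4 - (-3)*R1:  [  0   4  -9   9 ]
R3 <- R3 - (3)*R2:  [ 0  0  5  1 ]
R4 <- R4 - (-1)*R2:  [  0   0  -5   3 ]
R4 <- R4 - (-1)*R3:  [ 0  0  0  4 ]
Upper-triangular form:
[ -6   5  -3   6 ]
[  0  -4   4  -6 ]
[  0   0   5   1 ]
[  0   0   0   4 ]
det(A) = (-1)^0 * (-6) * (-4) * (5) * (4) = 480  (0 row swaps -> sign +1)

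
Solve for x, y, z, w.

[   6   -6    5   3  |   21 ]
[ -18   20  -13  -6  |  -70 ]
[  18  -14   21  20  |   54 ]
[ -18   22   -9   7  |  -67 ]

Forward elimination on [A|b]:
R2 <- R2 - (-3)*R1:  [  0   2   2   3  -7 ]
R3 <- R3 - (3)*R1:  [  0   4   6  11  -9 ]
R4 <- R4 - (-3)*R1:  [  0   4   6  16  -4 ]
R3 <- R3 - (2)*R2:  [ 0  0  2  5  5 ]
R4 <- R4 - (2)*R2:  [  0   0   2  10  10 ]
R4 <- R4 - (1)*R3:  [ 0  0  0  5  5 ]
Row echelon form:
[ 6  -6  5  3  |  21 ]
[ 0   2  2  3  |  -7 ]
[ 0   0  2  5  |   5 ]
[ 0   0  0  5  |   5 ]
Back-substitution:
w = (5) / 5 = 1
z = (5 - (5)*(1)) / 2 = 0
y = (-7 - (2)*(0) - (3)*(1)) / 2 = -5
x = (21 - (-6)*(-5) - (5)*(0) - (3)*(1)) / 6 = -2

(-2, -5, 0, 1)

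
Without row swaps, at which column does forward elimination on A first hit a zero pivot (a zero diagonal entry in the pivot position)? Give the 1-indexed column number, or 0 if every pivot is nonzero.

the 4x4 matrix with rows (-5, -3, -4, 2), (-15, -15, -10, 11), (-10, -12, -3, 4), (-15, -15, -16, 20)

Naive forward elimination:
R2 <- R2 - (3)*R1:  [  0  -6   2   5 ]
R3 <- R3 - (2)*R1:  [  0  -6   5   0 ]
R4 <- R4 - (3)*R1:  [  0  -6  -4  14 ]
R3 <- R3 - (1)*R2:  [  0   0   3  -5 ]
R4 <- R4 - (1)*R2:  [  0   0  -6   9 ]
R4 <- R4 - (-2)*R3:  [  0   0   0  -1 ]
All pivots nonzero; naive elimination completes without hitting a zero pivot.

first zero-pivot column = 0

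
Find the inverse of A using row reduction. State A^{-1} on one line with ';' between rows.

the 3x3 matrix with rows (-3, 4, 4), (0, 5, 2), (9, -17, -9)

Gauss-Jordan on [A | I]:
R1 <- (1/-3)*R1:  [    1  -4/3  -4/3  |  -1/3     0     0 ]
R3 <- R3 - (9)*R1:  [  0  -5   3  |   3   0   1 ]
R2 <- (1/5)*R2:  [   0    1  2/5  |    0  1/5    0 ]
R1 <- R1 - (-4/3)*R2:  [    1     0  -4/5  |  -1/3  4/15     0 ]
R3 <- R3 - (-5)*R2:  [ 0  0  5  |  3  1  1 ]
R3 <- (1/5)*R3:  [   0    0    1  |  3/5  1/5  1/5 ]
R1 <- R1 - (-4/5)*R3:  [     1      0      0  |  11/75  32/75   4/25 ]
R2 <- R2 - (2/5)*R3:  [     0      1      0  |  -6/25   3/25  -2/25 ]
Right block of [I | A^{-1}] is the inverse:
[ 11/75  32/75   4/25 ]
[ -6/25   3/25  -2/25 ]
[   3/5    1/5    1/5 ]

inverse = [11/75 32/75 4/25; -6/25 3/25 -2/25; 3/5 1/5 1/5]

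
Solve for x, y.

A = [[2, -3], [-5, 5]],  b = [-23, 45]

Forward elimination on [A|b]:
R2 <- R2 - (-5/2)*R1:  [     0   -5/2  -25/2 ]
Row echelon form:
[ 2    -3  |    -23 ]
[ 0  -5/2  |  -25/2 ]
Back-substitution:
y = (-25/2) / (-5/2) = 5
x = (-23 - (-3)*(5)) / 2 = -4

(-4, 5)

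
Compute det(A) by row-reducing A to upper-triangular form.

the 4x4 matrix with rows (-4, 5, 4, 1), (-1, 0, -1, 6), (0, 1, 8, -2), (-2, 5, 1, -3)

Forward elimination:
R2 <- R2 - (1/4)*R1:  [    0  -5/4    -2  23/4 ]
R4 <- R4 - (1/2)*R1:  [    0   5/2    -1  -7/2 ]
R3 <- R3 - (-4/5)*R2:  [    0     0  32/5  13/5 ]
R4 <- R4 - (-2)*R2:  [  0   0  -5   8 ]
R4 <- R4 - (-25/32)*R3:  [      0       0       0  321/32 ]
Upper-triangular form:
[ -4     5     4       1 ]
[  0  -5/4    -2    23/4 ]
[  0     0  32/5    13/5 ]
[  0     0     0  321/32 ]
det(A) = (-1)^0 * (-4) * (-5/4) * (32/5) * (321/32) = 321  (0 row swaps -> sign +1)

det(A) = 321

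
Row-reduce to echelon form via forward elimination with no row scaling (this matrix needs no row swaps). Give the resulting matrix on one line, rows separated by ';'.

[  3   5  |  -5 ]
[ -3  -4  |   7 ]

Forward elimination:
R2 <- R2 - (-1)*R1:  [ 0  1  2 ]
Row echelon form:
[ 3  5  |  -5 ]
[ 0  1  |   2 ]

REF = [3 5 -5; 0 1 2]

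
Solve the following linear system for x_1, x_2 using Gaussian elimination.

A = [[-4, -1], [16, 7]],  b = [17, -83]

Forward elimination on [A|b]:
R2 <- R2 - (-4)*R1:  [   0    3  -15 ]
Row echelon form:
[ -4  -1  |   17 ]
[  0   3  |  -15 ]
Back-substitution:
x_2 = (-15) / 3 = -5
x_1 = (17 - (-1)*(-5)) / -4 = -3

(-3, -5)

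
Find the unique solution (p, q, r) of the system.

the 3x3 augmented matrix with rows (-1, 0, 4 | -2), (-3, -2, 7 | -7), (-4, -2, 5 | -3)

(-2, 3, -1)

Forward elimination on [A|b]:
R2 <- R2 - (3)*R1:  [  0  -2  -5  -1 ]
R3 <- R3 - (4)*R1:  [   0   -2  -11    5 ]
R3 <- R3 - (1)*R2:  [  0   0  -6   6 ]
Row echelon form:
[ -1   0   4  |  -2 ]
[  0  -2  -5  |  -1 ]
[  0   0  -6  |   6 ]
Back-substitution:
r = (6) / -6 = -1
q = (-1 - (-5)*(-1)) / -2 = 3
p = (-2 - (4)*(-1)) / -1 = -2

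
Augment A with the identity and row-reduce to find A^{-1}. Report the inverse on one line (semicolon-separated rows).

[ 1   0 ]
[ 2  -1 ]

inverse = [1 0; 2 -1]

Gauss-Jordan on [A | I]:
R2 <- R2 - (2)*R1:  [  0  -1  |  -2   1 ]
R2 <- (1/-1)*R2:  [  0   1  |   2  -1 ]
Right block of [I | A^{-1}] is the inverse:
[ 1   0 ]
[ 2  -1 ]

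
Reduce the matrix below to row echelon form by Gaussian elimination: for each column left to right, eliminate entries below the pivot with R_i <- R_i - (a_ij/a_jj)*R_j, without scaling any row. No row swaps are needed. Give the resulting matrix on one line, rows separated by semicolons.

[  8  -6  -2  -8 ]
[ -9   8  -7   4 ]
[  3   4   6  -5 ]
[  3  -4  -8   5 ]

Forward elimination:
R2 <- R2 - (-9/8)*R1:  [     0    5/4  -37/4     -5 ]
R3 <- R3 - (3/8)*R1:  [    0  25/4  27/4    -2 ]
R4 <- R4 - (3/8)*R1:  [     0   -7/4  -29/4      8 ]
R3 <- R3 - (5)*R2:  [  0   0  53  23 ]
R4 <- R4 - (-7/5)*R2:  [      0       0  -101/5       1 ]
R4 <- R4 - (-101/265)*R3:  [        0         0         0  2588/265 ]
Row echelon form:
[ 8   -6     -2        -8 ]
[ 0  5/4  -37/4        -5 ]
[ 0    0     53        23 ]
[ 0    0      0  2588/265 ]

REF = [8 -6 -2 -8; 0 5/4 -37/4 -5; 0 0 53 23; 0 0 0 2588/265]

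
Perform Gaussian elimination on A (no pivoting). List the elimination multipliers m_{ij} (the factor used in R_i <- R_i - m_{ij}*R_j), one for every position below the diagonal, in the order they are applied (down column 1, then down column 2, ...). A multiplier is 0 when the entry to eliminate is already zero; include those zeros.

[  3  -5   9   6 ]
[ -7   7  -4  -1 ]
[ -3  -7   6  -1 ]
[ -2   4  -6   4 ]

multipliers: -7/3, -1, -2/3, 18/7, -1/7, -17/201

Forward elimination:
R2 <- R2 - (-7/3)*R1:  [     0  -14/3     17     13 ]
R3 <- R3 - (-1)*R1:  [   0  -12   15    5 ]
R4 <- R4 - (-2/3)*R1:  [   0  2/3    0    8 ]
R3 <- R3 - (18/7)*R2:  [      0       0  -201/7  -199/7 ]
R4 <- R4 - (-1/7)*R2:  [    0     0  17/7  69/7 ]
R4 <- R4 - (-17/201)*R3:  [        0         0         0  1498/201 ]
Multipliers (in order of application): m_{21} = -7/3, m_{31} = -1, m_{41} = -2/3, m_{32} = 18/7, m_{42} = -1/7, m_{43} = -17/201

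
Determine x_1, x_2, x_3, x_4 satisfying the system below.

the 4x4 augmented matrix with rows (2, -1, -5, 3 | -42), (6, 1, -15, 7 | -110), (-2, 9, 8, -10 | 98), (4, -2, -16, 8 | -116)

(-4, 2, 4, -4)

Forward elimination on [A|b]:
R2 <- R2 - (3)*R1:  [  0   4   0  -2  16 ]
R3 <- R3 - (-1)*R1:  [  0   8   3  -7  56 ]
R4 <- R4 - (2)*R1:  [   0    0   -6    2  -32 ]
R3 <- R3 - (2)*R2:  [  0   0   3  -3  24 ]
R4 <- R4 - (-2)*R3:  [  0   0   0  -4  16 ]
Row echelon form:
[ 2  -1  -5   3  |  -42 ]
[ 0   4   0  -2  |   16 ]
[ 0   0   3  -3  |   24 ]
[ 0   0   0  -4  |   16 ]
Back-substitution:
x_4 = (16) / -4 = -4
x_3 = (24 - (-3)*(-4)) / 3 = 4
x_2 = (16 - (-2)*(-4)) / 4 = 2
x_1 = (-42 - (-1)*(2) - (-5)*(4) - (3)*(-4)) / 2 = -4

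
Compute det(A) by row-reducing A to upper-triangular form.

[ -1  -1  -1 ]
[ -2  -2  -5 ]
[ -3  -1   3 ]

det(A) = -6

Forward elimination:
R2 <- R2 - (2)*R1:  [  0   0  -3 ]
R3 <- R3 - (3)*R1:  [ 0  2  6 ]
R2 <-> R3   (pivot in column 2 was zero)
[ -1  -1  -1 ]
[  0   2   6 ]
[  0   0  -3 ]
Upper-triangular form:
[ -1  -1  -1 ]
[  0   2   6 ]
[  0   0  -3 ]
det(A) = (-1)^1 * (-1) * (2) * (-3) = -6  (1 row swap -> sign -1)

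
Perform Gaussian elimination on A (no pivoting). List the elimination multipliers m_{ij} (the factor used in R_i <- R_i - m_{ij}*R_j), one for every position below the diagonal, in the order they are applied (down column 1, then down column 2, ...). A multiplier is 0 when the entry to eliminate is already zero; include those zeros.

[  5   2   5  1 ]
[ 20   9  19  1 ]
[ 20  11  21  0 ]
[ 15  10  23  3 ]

Forward elimination:
R2 <- R2 - (4)*R1:  [  0   1  -1  -3 ]
R3 <- R3 - (4)*R1:  [  0   3   1  -4 ]
R4 <- R4 - (3)*R1:  [ 0  4  8  0 ]
R3 <- R3 - (3)*R2:  [ 0  0  4  5 ]
R4 <- R4 - (4)*R2:  [  0   0  12  12 ]
R4 <- R4 - (3)*R3:  [  0   0   0  -3 ]
Multipliers (in order of application): m_{21} = 4, m_{31} = 4, m_{41} = 3, m_{32} = 3, m_{42} = 4, m_{43} = 3

multipliers: 4, 4, 3, 3, 4, 3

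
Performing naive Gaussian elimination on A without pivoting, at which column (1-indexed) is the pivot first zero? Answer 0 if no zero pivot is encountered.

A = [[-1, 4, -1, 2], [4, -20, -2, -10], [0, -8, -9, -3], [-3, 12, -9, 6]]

Naive forward elimination:
R2 <- R2 - (-4)*R1:  [  0  -4  -6  -2 ]
R4 <- R4 - (3)*R1:  [  0   0  -6   0 ]
R3 <- R3 - (2)*R2:  [ 0  0  3  1 ]
R4 <- R4 - (-2)*R3:  [ 0  0  0  2 ]
All pivots nonzero; naive elimination completes without hitting a zero pivot.

first zero-pivot column = 0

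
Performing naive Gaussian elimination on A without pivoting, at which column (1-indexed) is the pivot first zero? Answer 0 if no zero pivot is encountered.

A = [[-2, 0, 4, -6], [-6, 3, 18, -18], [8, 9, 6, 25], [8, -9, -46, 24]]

Naive forward elimination:
R2 <- R2 - (3)*R1:  [ 0  3  6  0 ]
R3 <- R3 - (-4)*R1:  [  0   9  22   1 ]
R4 <- R4 - (-4)*R1:  [   0   -9  -30    0 ]
R3 <- R3 - (3)*R2:  [ 0  0  4  1 ]
R4 <- R4 - (-3)*R2:  [   0    0  -12    0 ]
R4 <- R4 - (-3)*R3:  [ 0  0  0  3 ]
All pivots nonzero; naive elimination completes without hitting a zero pivot.

first zero-pivot column = 0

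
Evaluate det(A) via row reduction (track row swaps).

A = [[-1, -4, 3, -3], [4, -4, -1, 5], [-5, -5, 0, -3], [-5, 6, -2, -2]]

det(A) = -162

Forward elimination:
R2 <- R2 - (-4)*R1:  [   0  -20   11   -7 ]
R3 <- R3 - (5)*R1:  [   0   15  -15   12 ]
R4 <- R4 - (5)*R1:  [   0   26  -17   13 ]
R3 <- R3 - (-3/4)*R2:  [     0      0  -27/4   27/4 ]
R4 <- R4 - (-13/10)*R2:  [      0       0  -27/10   39/10 ]
R4 <- R4 - (2/5)*R3:  [   0    0    0  6/5 ]
Upper-triangular form:
[ -1   -4      3    -3 ]
[  0  -20     11    -7 ]
[  0    0  -27/4  27/4 ]
[  0    0      0   6/5 ]
det(A) = (-1)^0 * (-1) * (-20) * (-27/4) * (6/5) = -162  (0 row swaps -> sign +1)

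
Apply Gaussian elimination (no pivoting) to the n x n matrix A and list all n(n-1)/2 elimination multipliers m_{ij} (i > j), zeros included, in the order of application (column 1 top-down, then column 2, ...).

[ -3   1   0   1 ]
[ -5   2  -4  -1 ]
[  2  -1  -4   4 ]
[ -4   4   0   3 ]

Forward elimination:
R2 <- R2 - (5/3)*R1:  [    0   1/3    -4  -8/3 ]
R3 <- R3 - (-2/3)*R1:  [    0  -1/3    -4  14/3 ]
R4 <- R4 - (4/3)*R1:  [   0  8/3    0  5/3 ]
R3 <- R3 - (-1)*R2:  [  0   0  -8   2 ]
R4 <- R4 - (8)*R2:  [  0   0  32  23 ]
R4 <- R4 - (-4)*R3:  [  0   0   0  31 ]
Multipliers (in order of application): m_{21} = 5/3, m_{31} = -2/3, m_{41} = 4/3, m_{32} = -1, m_{42} = 8, m_{43} = -4

multipliers: 5/3, -2/3, 4/3, -1, 8, -4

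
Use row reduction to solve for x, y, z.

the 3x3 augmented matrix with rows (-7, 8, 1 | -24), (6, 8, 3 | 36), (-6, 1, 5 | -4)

Forward elimination on [A|b]:
R2 <- R2 - (-6/7)*R1:  [     0  104/7   27/7  108/7 ]
R3 <- R3 - (6/7)*R1:  [     0  -41/7   29/7  116/7 ]
R3 <- R3 - (-41/104)*R2:  [       0        0  589/104   589/26 ]
Row echelon form:
[ -7      8        1  |     -24 ]
[  0  104/7     27/7  |   108/7 ]
[  0      0  589/104  |  589/26 ]
Back-substitution:
z = (589/26) / (589/104) = 4
y = (108/7 - (27/7)*(4)) / (104/7) = 0
x = (-24 - (8)*(0) - (1)*(4)) / -7 = 4

(4, 0, 4)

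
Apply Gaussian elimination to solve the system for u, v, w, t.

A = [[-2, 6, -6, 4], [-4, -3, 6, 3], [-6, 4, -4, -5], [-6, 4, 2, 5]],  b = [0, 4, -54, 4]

Forward elimination on [A|b]:
R2 <- R2 - (2)*R1:  [   0  -15   18   -5    4 ]
R3 <- R3 - (3)*R1:  [   0  -14   14  -17  -54 ]
R4 <- R4 - (3)*R1:  [   0  -14   20   -7    4 ]
R3 <- R3 - (14/15)*R2:  [       0        0    -14/5    -37/3  -866/15 ]
R4 <- R4 - (14/15)*R2:  [    0     0  16/5  -7/3  4/15 ]
R4 <- R4 - (-8/7)*R3:  [      0       0       0  -115/7  -460/7 ]
Row echelon form:
[ -2    6     -6       4  |        0 ]
[  0  -15     18      -5  |        4 ]
[  0    0  -14/5   -37/3  |  -866/15 ]
[  0    0      0  -115/7  |   -460/7 ]
Back-substitution:
t = (-460/7) / (-115/7) = 4
w = (-866/15 - (-37/3)*(4)) / (-14/5) = 3
v = (4 - (18)*(3) - (-5)*(4)) / -15 = 2
u = (0 - (6)*(2) - (-6)*(3) - (4)*(4)) / -2 = 5

(5, 2, 3, 4)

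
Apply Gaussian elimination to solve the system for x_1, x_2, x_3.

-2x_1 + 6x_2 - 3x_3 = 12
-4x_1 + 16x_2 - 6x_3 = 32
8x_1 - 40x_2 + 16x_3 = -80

Forward elimination on [A|b]:
R2 <- R2 - (2)*R1:  [ 0  4  0  8 ]
R3 <- R3 - (-4)*R1:  [   0  -16    4  -32 ]
R3 <- R3 - (-4)*R2:  [ 0  0  4  0 ]
Row echelon form:
[ -2  6  -3  |  12 ]
[  0  4   0  |   8 ]
[  0  0   4  |   0 ]
Back-substitution:
x_3 = (0) / 4 = 0
x_2 = (8) / 4 = 2
x_1 = (12 - (6)*(2) - (-3)*(0)) / -2 = 0

(0, 2, 0)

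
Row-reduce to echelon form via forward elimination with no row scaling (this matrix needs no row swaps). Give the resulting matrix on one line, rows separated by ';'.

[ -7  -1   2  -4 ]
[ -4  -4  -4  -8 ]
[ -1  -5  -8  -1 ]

REF = [-7 -1 2 -4; 0 -24/7 -36/7 -40/7; 0 0 -1 23/3]

Forward elimination:
R2 <- R2 - (4/7)*R1:  [     0  -24/7  -36/7  -40/7 ]
R3 <- R3 - (1/7)*R1:  [     0  -34/7  -58/7   -3/7 ]
R3 <- R3 - (17/12)*R2:  [    0     0    -1  23/3 ]
Row echelon form:
[ -7     -1      2     -4 ]
[  0  -24/7  -36/7  -40/7 ]
[  0      0     -1   23/3 ]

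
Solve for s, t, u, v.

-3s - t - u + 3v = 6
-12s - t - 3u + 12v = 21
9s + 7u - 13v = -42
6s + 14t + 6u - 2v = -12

Forward elimination on [A|b]:
R2 <- R2 - (4)*R1:  [  0   3   1   0  -3 ]
R3 <- R3 - (-3)*R1:  [   0   -3    4   -4  -24 ]
R4 <- R4 - (-2)*R1:  [  0  12   4   4   0 ]
R3 <- R3 - (-1)*R2:  [   0    0    5   -4  -27 ]
R4 <- R4 - (4)*R2:  [  0   0   0   4  12 ]
Row echelon form:
[ -3  -1  -1   3  |    6 ]
[  0   3   1   0  |   -3 ]
[  0   0   5  -4  |  -27 ]
[  0   0   0   4  |   12 ]
Back-substitution:
v = (12) / 4 = 3
u = (-27 - (-4)*(3)) / 5 = -3
t = (-3 - (1)*(-3)) / 3 = 0
s = (6 - (-1)*(0) - (-1)*(-3) - (3)*(3)) / -3 = 2

(2, 0, -3, 3)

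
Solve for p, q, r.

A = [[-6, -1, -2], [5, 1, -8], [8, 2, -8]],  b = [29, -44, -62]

(-5, -3, 2)

Forward elimination on [A|b]:
R2 <- R2 - (-5/6)*R1:  [      0     1/6   -29/3  -119/6 ]
R3 <- R3 - (-4/3)*R1:  [     0    2/3  -32/3  -70/3 ]
R3 <- R3 - (4)*R2:  [  0   0  28  56 ]
Row echelon form:
[ -6   -1     -2  |      29 ]
[  0  1/6  -29/3  |  -119/6 ]
[  0    0     28  |      56 ]
Back-substitution:
r = (56) / 28 = 2
q = (-119/6 - (-29/3)*(2)) / (1/6) = -3
p = (29 - (-1)*(-3) - (-2)*(2)) / -6 = -5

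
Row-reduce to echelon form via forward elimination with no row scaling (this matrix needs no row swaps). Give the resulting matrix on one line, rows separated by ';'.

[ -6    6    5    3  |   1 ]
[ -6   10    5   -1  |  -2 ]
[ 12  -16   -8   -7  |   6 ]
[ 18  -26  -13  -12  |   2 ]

REF = [-6 6 5 3 1; 0 4 0 -4 -3; 0 0 2 -5 5; 0 0 0 -6 -6]

Forward elimination:
R2 <- R2 - (1)*R1:  [  0   4   0  -4  -3 ]
R3 <- R3 - (-2)*R1:  [  0  -4   2  -1   8 ]
R4 <- R4 - (-3)*R1:  [  0  -8   2  -3   5 ]
R3 <- R3 - (-1)*R2:  [  0   0   2  -5   5 ]
R4 <- R4 - (-2)*R2:  [   0    0    2  -11   -1 ]
R4 <- R4 - (1)*R3:  [  0   0   0  -6  -6 ]
Row echelon form:
[ -6  6  5   3  |   1 ]
[  0  4  0  -4  |  -3 ]
[  0  0  2  -5  |   5 ]
[  0  0  0  -6  |  -6 ]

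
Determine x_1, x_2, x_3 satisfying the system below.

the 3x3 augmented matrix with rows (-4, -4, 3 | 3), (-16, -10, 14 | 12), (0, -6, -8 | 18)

(-4, 1, -3)

Forward elimination on [A|b]:
R2 <- R2 - (4)*R1:  [ 0  6  2  0 ]
R3 <- R3 - (-1)*R2:  [  0   0  -6  18 ]
Row echelon form:
[ -4  -4   3  |   3 ]
[  0   6   2  |   0 ]
[  0   0  -6  |  18 ]
Back-substitution:
x_3 = (18) / -6 = -3
x_2 = (0 - (2)*(-3)) / 6 = 1
x_1 = (3 - (-4)*(1) - (3)*(-3)) / -4 = -4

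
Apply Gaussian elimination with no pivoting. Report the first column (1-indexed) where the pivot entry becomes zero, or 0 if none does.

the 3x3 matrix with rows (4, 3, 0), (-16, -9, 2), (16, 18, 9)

Naive forward elimination:
R2 <- R2 - (-4)*R1:  [ 0  3  2 ]
R3 <- R3 - (4)*R1:  [ 0  6  9 ]
R3 <- R3 - (2)*R2:  [ 0  0  5 ]
All pivots nonzero; naive elimination completes without hitting a zero pivot.

first zero-pivot column = 0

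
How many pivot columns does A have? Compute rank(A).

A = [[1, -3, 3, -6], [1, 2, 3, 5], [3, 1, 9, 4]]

rank(A) = 2

Row reduction:
R2 <- R2 - (1)*R1:  [  0   5   0  11 ]
R3 <- R3 - (3)*R1:  [  0  10   0  22 ]
R3 <- R3 - (2)*R2:  [ 0  0  0  0 ]
Row echelon form:
[ 1  -3  3  -6 ]
[ 0   5  0  11 ]
[ 0   0  0   0 ]
Nonzero rows / pivot columns: 2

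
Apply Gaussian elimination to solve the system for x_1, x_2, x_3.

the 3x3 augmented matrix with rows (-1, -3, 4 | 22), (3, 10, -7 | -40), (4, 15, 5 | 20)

Forward elimination on [A|b]:
R2 <- R2 - (-3)*R1:  [  0   1   5  26 ]
R3 <- R3 - (-4)*R1:  [   0    3   21  108 ]
R3 <- R3 - (3)*R2:  [  0   0   6  30 ]
Row echelon form:
[ -1  -3  4  |  22 ]
[  0   1  5  |  26 ]
[  0   0  6  |  30 ]
Back-substitution:
x_3 = (30) / 6 = 5
x_2 = (26 - (5)*(5)) / 1 = 1
x_1 = (22 - (-3)*(1) - (4)*(5)) / -1 = -5

(-5, 1, 5)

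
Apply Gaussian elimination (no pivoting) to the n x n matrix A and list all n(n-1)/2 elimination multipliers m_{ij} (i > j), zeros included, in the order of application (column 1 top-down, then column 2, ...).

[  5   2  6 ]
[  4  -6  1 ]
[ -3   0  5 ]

Forward elimination:
R2 <- R2 - (4/5)*R1:  [     0  -38/5  -19/5 ]
R3 <- R3 - (-3/5)*R1:  [    0   6/5  43/5 ]
R3 <- R3 - (-3/19)*R2:  [ 0  0  8 ]
Multipliers (in order of application): m_{21} = 4/5, m_{31} = -3/5, m_{32} = -3/19

multipliers: 4/5, -3/5, -3/19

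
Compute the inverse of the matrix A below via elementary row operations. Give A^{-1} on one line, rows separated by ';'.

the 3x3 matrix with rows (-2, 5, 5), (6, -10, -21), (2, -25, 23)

inverse = [151/8 6 11/8; 9/2 7/5 3/10; 13/4 1 1/4]

Gauss-Jordan on [A | I]:
R1 <- (1/-2)*R1:  [    1  -5/2  -5/2  |  -1/2     0     0 ]
R2 <- R2 - (6)*R1:  [  0   5  -6  |   3   1   0 ]
R3 <- R3 - (2)*R1:  [   0  -20   28  |    1    0    1 ]
R2 <- (1/5)*R2:  [    0     1  -6/5  |   3/5   1/5     0 ]
R1 <- R1 - (-5/2)*R2:  [     1      0  -11/2  |      1    1/2      0 ]
R3 <- R3 - (-20)*R2:  [  0   0   4  |  13   4   1 ]
R3 <- (1/4)*R3:  [    0     0     1  |  13/4     1   1/4 ]
R1 <- R1 - (-11/2)*R3:  [     1      0      0  |  151/8      6   11/8 ]
R2 <- R2 - (-6/5)*R3:  [    0     1     0  |   9/2   7/5  3/10 ]
Right block of [I | A^{-1}] is the inverse:
[ 151/8    6  11/8 ]
[   9/2  7/5  3/10 ]
[  13/4    1   1/4 ]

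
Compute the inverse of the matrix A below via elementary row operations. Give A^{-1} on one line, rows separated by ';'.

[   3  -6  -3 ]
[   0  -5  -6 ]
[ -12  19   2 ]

Gauss-Jordan on [A | I]:
R1 <- (1/3)*R1:  [   1   -2   -1  |  1/3    0    0 ]
R3 <- R3 - (-12)*R1:  [   0   -5  -10  |    4    0    1 ]
R2 <- (1/-5)*R2:  [    0     1   6/5  |     0  -1/5     0 ]
R1 <- R1 - (-2)*R2:  [    1     0   7/5  |   1/3  -2/5     0 ]
R3 <- R3 - (-5)*R2:  [  0   0  -4  |   4  -1   1 ]
R3 <- (1/-4)*R3:  [    0     0     1  |    -1   1/4  -1/4 ]
R1 <- R1 - (7/5)*R3:  [     1      0      0  |  26/15   -3/4   7/20 ]
R2 <- R2 - (6/5)*R3:  [    0     1     0  |   6/5  -1/2  3/10 ]
Right block of [I | A^{-1}] is the inverse:
[ 26/15  -3/4  7/20 ]
[   6/5  -1/2  3/10 ]
[    -1   1/4  -1/4 ]

inverse = [26/15 -3/4 7/20; 6/5 -1/2 3/10; -1 1/4 -1/4]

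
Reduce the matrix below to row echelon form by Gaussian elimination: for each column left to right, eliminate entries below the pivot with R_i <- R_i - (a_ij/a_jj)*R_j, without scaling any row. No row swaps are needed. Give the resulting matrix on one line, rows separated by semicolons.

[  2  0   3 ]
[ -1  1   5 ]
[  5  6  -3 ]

Forward elimination:
R2 <- R2 - (-1/2)*R1:  [    0     1  13/2 ]
R3 <- R3 - (5/2)*R1:  [     0      6  -21/2 ]
R3 <- R3 - (6)*R2:  [     0      0  -99/2 ]
Row echelon form:
[ 2  0      3 ]
[ 0  1   13/2 ]
[ 0  0  -99/2 ]

REF = [2 0 3; 0 1 13/2; 0 0 -99/2]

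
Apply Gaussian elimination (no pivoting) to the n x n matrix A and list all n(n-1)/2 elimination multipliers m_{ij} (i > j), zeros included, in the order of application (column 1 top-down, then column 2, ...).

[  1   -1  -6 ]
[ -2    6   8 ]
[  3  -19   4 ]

multipliers: -2, 3, -4

Forward elimination:
R2 <- R2 - (-2)*R1:  [  0   4  -4 ]
R3 <- R3 - (3)*R1:  [   0  -16   22 ]
R3 <- R3 - (-4)*R2:  [ 0  0  6 ]
Multipliers (in order of application): m_{21} = -2, m_{31} = 3, m_{32} = -4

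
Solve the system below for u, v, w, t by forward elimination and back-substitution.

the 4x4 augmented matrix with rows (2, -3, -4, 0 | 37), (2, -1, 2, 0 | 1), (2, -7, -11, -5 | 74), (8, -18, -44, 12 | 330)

(4, -3, -5, 2)

Forward elimination on [A|b]:
R2 <- R2 - (1)*R1:  [   0    2    6    0  -36 ]
R3 <- R3 - (1)*R1:  [  0  -4  -7  -5  37 ]
R4 <- R4 - (4)*R1:  [   0   -6  -28   12  182 ]
R3 <- R3 - (-2)*R2:  [   0    0    5   -5  -35 ]
R4 <- R4 - (-3)*R2:  [   0    0  -10   12   74 ]
R4 <- R4 - (-2)*R3:  [ 0  0  0  2  4 ]
Row echelon form:
[ 2  -3  -4   0  |   37 ]
[ 0   2   6   0  |  -36 ]
[ 0   0   5  -5  |  -35 ]
[ 0   0   0   2  |    4 ]
Back-substitution:
t = (4) / 2 = 2
w = (-35 - (-5)*(2)) / 5 = -5
v = (-36 - (6)*(-5)) / 2 = -3
u = (37 - (-3)*(-3) - (-4)*(-5)) / 2 = 4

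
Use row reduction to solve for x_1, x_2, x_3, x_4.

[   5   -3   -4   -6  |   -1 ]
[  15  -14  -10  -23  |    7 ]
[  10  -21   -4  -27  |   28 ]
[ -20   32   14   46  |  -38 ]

Forward elimination on [A|b]:
R2 <- R2 - (3)*R1:  [  0  -5   2  -5  10 ]
R3 <- R3 - (2)*R1:  [   0  -15    4  -15   30 ]
R4 <- R4 - (-4)*R1:  [   0   20   -2   22  -42 ]
R3 <- R3 - (3)*R2:  [  0   0  -2   0   0 ]
R4 <- R4 - (-4)*R2:  [  0   0   6   2  -2 ]
R4 <- R4 - (-3)*R3:  [  0   0   0   2  -2 ]
Row echelon form:
[ 5  -3  -4  -6  |  -1 ]
[ 0  -5   2  -5  |  10 ]
[ 0   0  -2   0  |   0 ]
[ 0   0   0   2  |  -2 ]
Back-substitution:
x_4 = (-2) / 2 = -1
x_3 = (0) / -2 = 0
x_2 = (10 - (2)*(0) - (-5)*(-1)) / -5 = -1
x_1 = (-1 - (-3)*(-1) - (-4)*(0) - (-6)*(-1)) / 5 = -2

(-2, -1, 0, -1)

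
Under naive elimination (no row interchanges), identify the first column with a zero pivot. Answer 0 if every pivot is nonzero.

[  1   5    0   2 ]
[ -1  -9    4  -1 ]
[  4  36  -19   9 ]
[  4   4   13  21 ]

first zero-pivot column = 0

Naive forward elimination:
R2 <- R2 - (-1)*R1:  [  0  -4   4   1 ]
R3 <- R3 - (4)*R1:  [   0   16  -19    1 ]
R4 <- R4 - (4)*R1:  [   0  -16   13   13 ]
R3 <- R3 - (-4)*R2:  [  0   0  -3   5 ]
R4 <- R4 - (4)*R2:  [  0   0  -3   9 ]
R4 <- R4 - (1)*R3:  [ 0  0  0  4 ]
All pivots nonzero; naive elimination completes without hitting a zero pivot.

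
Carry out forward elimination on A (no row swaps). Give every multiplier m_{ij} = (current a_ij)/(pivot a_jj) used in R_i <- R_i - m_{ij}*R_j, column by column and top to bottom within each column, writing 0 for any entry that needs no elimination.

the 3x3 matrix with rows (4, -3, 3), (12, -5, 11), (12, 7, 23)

Forward elimination:
R2 <- R2 - (3)*R1:  [ 0  4  2 ]
R3 <- R3 - (3)*R1:  [  0  16  14 ]
R3 <- R3 - (4)*R2:  [ 0  0  6 ]
Multipliers (in order of application): m_{21} = 3, m_{31} = 3, m_{32} = 4

multipliers: 3, 3, 4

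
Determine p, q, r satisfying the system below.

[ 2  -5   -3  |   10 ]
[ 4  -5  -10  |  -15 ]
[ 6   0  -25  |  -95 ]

Forward elimination on [A|b]:
R2 <- R2 - (2)*R1:  [   0    5   -4  -35 ]
R3 <- R3 - (3)*R1:  [    0    15   -16  -125 ]
R3 <- R3 - (3)*R2:  [   0    0   -4  -20 ]
Row echelon form:
[ 2  -5  -3  |   10 ]
[ 0   5  -4  |  -35 ]
[ 0   0  -4  |  -20 ]
Back-substitution:
r = (-20) / -4 = 5
q = (-35 - (-4)*(5)) / 5 = -3
p = (10 - (-5)*(-3) - (-3)*(5)) / 2 = 5

(5, -3, 5)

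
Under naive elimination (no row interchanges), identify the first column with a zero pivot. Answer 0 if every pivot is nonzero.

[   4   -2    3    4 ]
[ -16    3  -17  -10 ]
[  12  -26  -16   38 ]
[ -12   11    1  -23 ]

Naive forward elimination:
R2 <- R2 - (-4)*R1:  [  0  -5  -5   6 ]
R3 <- R3 - (3)*R1:  [   0  -20  -25   26 ]
R4 <- R4 - (-3)*R1:  [   0    5   10  -11 ]
R3 <- R3 - (4)*R2:  [  0   0  -5   2 ]
R4 <- R4 - (-1)*R2:  [  0   0   5  -5 ]
R4 <- R4 - (-1)*R3:  [  0   0   0  -3 ]
All pivots nonzero; naive elimination completes without hitting a zero pivot.

first zero-pivot column = 0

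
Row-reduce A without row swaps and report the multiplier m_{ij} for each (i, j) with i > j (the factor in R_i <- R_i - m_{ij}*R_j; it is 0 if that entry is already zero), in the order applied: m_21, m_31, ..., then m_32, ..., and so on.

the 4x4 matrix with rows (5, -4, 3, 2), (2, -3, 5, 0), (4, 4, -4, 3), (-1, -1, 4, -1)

multipliers: 2/5, 4/5, -1/5, -36/7, 9/7, -1/46

Forward elimination:
R2 <- R2 - (2/5)*R1:  [    0  -7/5  19/5  -4/5 ]
R3 <- R3 - (4/5)*R1:  [     0   36/5  -32/5    7/5 ]
R4 <- R4 - (-1/5)*R1:  [    0  -9/5  23/5  -3/5 ]
R3 <- R3 - (-36/7)*R2:  [     0      0   92/7  -19/7 ]
R4 <- R4 - (9/7)*R2:  [    0     0  -2/7   3/7 ]
R4 <- R4 - (-1/46)*R3:  [     0      0      0  17/46 ]
Multipliers (in order of application): m_{21} = 2/5, m_{31} = 4/5, m_{41} = -1/5, m_{32} = -36/7, m_{42} = 9/7, m_{43} = -1/46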